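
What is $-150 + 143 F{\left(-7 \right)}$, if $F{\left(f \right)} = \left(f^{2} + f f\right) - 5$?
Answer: $13149$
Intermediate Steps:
$F{\left(f \right)} = -5 + 2 f^{2}$ ($F{\left(f \right)} = \left(f^{2} + f^{2}\right) - 5 = 2 f^{2} - 5 = -5 + 2 f^{2}$)
$-150 + 143 F{\left(-7 \right)} = -150 + 143 \left(-5 + 2 \left(-7\right)^{2}\right) = -150 + 143 \left(-5 + 2 \cdot 49\right) = -150 + 143 \left(-5 + 98\right) = -150 + 143 \cdot 93 = -150 + 13299 = 13149$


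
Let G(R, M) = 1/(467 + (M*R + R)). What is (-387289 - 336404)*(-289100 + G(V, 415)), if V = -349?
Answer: 10092546518106931/48239 ≈ 2.0922e+11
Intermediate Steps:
G(R, M) = 1/(467 + R + M*R) (G(R, M) = 1/(467 + (R + M*R)) = 1/(467 + R + M*R))
(-387289 - 336404)*(-289100 + G(V, 415)) = (-387289 - 336404)*(-289100 + 1/(467 - 349 + 415*(-349))) = -723693*(-289100 + 1/(467 - 349 - 144835)) = -723693*(-289100 + 1/(-144717)) = -723693*(-289100 - 1/144717) = -723693*(-41837684701/144717) = 10092546518106931/48239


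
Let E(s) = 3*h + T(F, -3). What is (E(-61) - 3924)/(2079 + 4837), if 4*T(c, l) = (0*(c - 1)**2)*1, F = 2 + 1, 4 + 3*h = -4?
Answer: -983/1729 ≈ -0.56854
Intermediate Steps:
h = -8/3 (h = -4/3 + (1/3)*(-4) = -4/3 - 4/3 = -8/3 ≈ -2.6667)
F = 3
T(c, l) = 0 (T(c, l) = ((0*(c - 1)**2)*1)/4 = ((0*(-1 + c)**2)*1)/4 = (0*1)/4 = (1/4)*0 = 0)
E(s) = -8 (E(s) = 3*(-8/3) + 0 = -8 + 0 = -8)
(E(-61) - 3924)/(2079 + 4837) = (-8 - 3924)/(2079 + 4837) = -3932/6916 = -3932*1/6916 = -983/1729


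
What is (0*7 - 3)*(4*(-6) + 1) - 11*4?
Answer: 25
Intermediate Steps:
(0*7 - 3)*(4*(-6) + 1) - 11*4 = (0 - 3)*(-24 + 1) - 44 = -3*(-23) - 44 = 69 - 44 = 25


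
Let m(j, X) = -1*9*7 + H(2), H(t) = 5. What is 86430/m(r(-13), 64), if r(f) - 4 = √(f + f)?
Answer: -43215/29 ≈ -1490.2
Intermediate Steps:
r(f) = 4 + √2*√f (r(f) = 4 + √(f + f) = 4 + √(2*f) = 4 + √2*√f)
m(j, X) = -58 (m(j, X) = -1*9*7 + 5 = -9*7 + 5 = -63 + 5 = -58)
86430/m(r(-13), 64) = 86430/(-58) = 86430*(-1/58) = -43215/29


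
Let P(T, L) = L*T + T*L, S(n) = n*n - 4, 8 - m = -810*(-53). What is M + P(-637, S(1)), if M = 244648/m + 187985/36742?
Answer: 3013263594641/788520062 ≈ 3821.4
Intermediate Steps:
m = -42922 (m = 8 - (-810)*(-53) = 8 - 1*42930 = 8 - 42930 = -42922)
S(n) = -4 + n**2 (S(n) = n**2 - 4 = -4 + n**2)
P(T, L) = 2*L*T (P(T, L) = L*T + L*T = 2*L*T)
M = -460082323/788520062 (M = 244648/(-42922) + 187985/36742 = 244648*(-1/42922) + 187985*(1/36742) = -122324/21461 + 187985/36742 = -460082323/788520062 ≈ -0.58348)
M + P(-637, S(1)) = -460082323/788520062 + 2*(-4 + 1**2)*(-637) = -460082323/788520062 + 2*(-4 + 1)*(-637) = -460082323/788520062 + 2*(-3)*(-637) = -460082323/788520062 + 3822 = 3013263594641/788520062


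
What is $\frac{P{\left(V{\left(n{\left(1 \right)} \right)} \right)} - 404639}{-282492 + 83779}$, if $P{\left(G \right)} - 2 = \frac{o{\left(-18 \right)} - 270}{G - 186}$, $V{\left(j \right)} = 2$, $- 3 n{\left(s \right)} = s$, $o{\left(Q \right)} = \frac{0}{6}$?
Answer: $\frac{37226469}{18281596} \approx 2.0363$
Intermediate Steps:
$o{\left(Q \right)} = 0$ ($o{\left(Q \right)} = 0 \cdot \frac{1}{6} = 0$)
$n{\left(s \right)} = - \frac{s}{3}$
$P{\left(G \right)} = 2 - \frac{270}{-186 + G}$ ($P{\left(G \right)} = 2 + \frac{0 - 270}{G - 186} = 2 - \frac{270}{-186 + G}$)
$\frac{P{\left(V{\left(n{\left(1 \right)} \right)} \right)} - 404639}{-282492 + 83779} = \frac{\frac{2 \left(-321 + 2\right)}{-186 + 2} - 404639}{-282492 + 83779} = \frac{2 \frac{1}{-184} \left(-319\right) - 404639}{-198713} = \left(2 \left(- \frac{1}{184}\right) \left(-319\right) - 404639\right) \left(- \frac{1}{198713}\right) = \left(\frac{319}{92} - 404639\right) \left(- \frac{1}{198713}\right) = \left(- \frac{37226469}{92}\right) \left(- \frac{1}{198713}\right) = \frac{37226469}{18281596}$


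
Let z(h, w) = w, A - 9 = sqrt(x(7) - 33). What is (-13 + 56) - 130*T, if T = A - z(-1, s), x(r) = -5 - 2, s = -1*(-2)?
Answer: -867 - 260*I*sqrt(10) ≈ -867.0 - 822.19*I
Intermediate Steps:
s = 2
x(r) = -7
A = 9 + 2*I*sqrt(10) (A = 9 + sqrt(-7 - 33) = 9 + sqrt(-40) = 9 + 2*I*sqrt(10) ≈ 9.0 + 6.3246*I)
T = 7 + 2*I*sqrt(10) (T = (9 + 2*I*sqrt(10)) - 1*2 = (9 + 2*I*sqrt(10)) - 2 = 7 + 2*I*sqrt(10) ≈ 7.0 + 6.3246*I)
(-13 + 56) - 130*T = (-13 + 56) - 130*(7 + 2*I*sqrt(10)) = 43 + (-910 - 260*I*sqrt(10)) = -867 - 260*I*sqrt(10)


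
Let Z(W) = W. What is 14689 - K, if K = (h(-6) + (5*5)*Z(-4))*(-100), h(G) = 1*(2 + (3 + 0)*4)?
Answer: 6089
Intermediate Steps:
h(G) = 14 (h(G) = 1*(2 + 3*4) = 1*(2 + 12) = 1*14 = 14)
K = 8600 (K = (14 + (5*5)*(-4))*(-100) = (14 + 25*(-4))*(-100) = (14 - 100)*(-100) = -86*(-100) = 8600)
14689 - K = 14689 - 1*8600 = 14689 - 8600 = 6089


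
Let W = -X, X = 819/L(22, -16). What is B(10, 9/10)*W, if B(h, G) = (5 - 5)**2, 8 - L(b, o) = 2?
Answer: 0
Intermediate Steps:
L(b, o) = 6 (L(b, o) = 8 - 1*2 = 8 - 2 = 6)
X = 273/2 (X = 819/6 = 819*(1/6) = 273/2 ≈ 136.50)
B(h, G) = 0 (B(h, G) = 0**2 = 0)
W = -273/2 (W = -1*273/2 = -273/2 ≈ -136.50)
B(10, 9/10)*W = 0*(-273/2) = 0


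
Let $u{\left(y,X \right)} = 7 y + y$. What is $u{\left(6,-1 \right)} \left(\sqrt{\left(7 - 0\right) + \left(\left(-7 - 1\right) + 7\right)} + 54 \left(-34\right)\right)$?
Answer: $-88128 + 48 \sqrt{6} \approx -88010.0$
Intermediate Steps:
$u{\left(y,X \right)} = 8 y$
$u{\left(6,-1 \right)} \left(\sqrt{\left(7 - 0\right) + \left(\left(-7 - 1\right) + 7\right)} + 54 \left(-34\right)\right) = 8 \cdot 6 \left(\sqrt{\left(7 - 0\right) + \left(\left(-7 - 1\right) + 7\right)} + 54 \left(-34\right)\right) = 48 \left(\sqrt{\left(7 + 0\right) + \left(-8 + 7\right)} - 1836\right) = 48 \left(\sqrt{7 - 1} - 1836\right) = 48 \left(\sqrt{6} - 1836\right) = 48 \left(-1836 + \sqrt{6}\right) = -88128 + 48 \sqrt{6}$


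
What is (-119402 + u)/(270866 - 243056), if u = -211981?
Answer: -110461/9270 ≈ -11.916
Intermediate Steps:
(-119402 + u)/(270866 - 243056) = (-119402 - 211981)/(270866 - 243056) = -331383/27810 = -331383*1/27810 = -110461/9270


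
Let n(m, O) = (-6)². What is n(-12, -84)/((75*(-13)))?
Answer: -12/325 ≈ -0.036923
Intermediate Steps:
n(m, O) = 36
n(-12, -84)/((75*(-13))) = 36/((75*(-13))) = 36/(-975) = 36*(-1/975) = -12/325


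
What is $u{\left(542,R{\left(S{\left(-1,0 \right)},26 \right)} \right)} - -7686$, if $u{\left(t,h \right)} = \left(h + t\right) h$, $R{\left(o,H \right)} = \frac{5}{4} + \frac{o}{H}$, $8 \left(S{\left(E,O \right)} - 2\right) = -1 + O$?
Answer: $\frac{363605129}{43264} \approx 8404.3$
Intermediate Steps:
$S{\left(E,O \right)} = \frac{15}{8} + \frac{O}{8}$ ($S{\left(E,O \right)} = 2 + \frac{-1 + O}{8} = 2 + \left(- \frac{1}{8} + \frac{O}{8}\right) = \frac{15}{8} + \frac{O}{8}$)
$R{\left(o,H \right)} = \frac{5}{4} + \frac{o}{H}$ ($R{\left(o,H \right)} = 5 \cdot \frac{1}{4} + \frac{o}{H} = \frac{5}{4} + \frac{o}{H}$)
$u{\left(t,h \right)} = h \left(h + t\right)$
$u{\left(542,R{\left(S{\left(-1,0 \right)},26 \right)} \right)} - -7686 = \left(\frac{5}{4} + \frac{\frac{15}{8} + \frac{1}{8} \cdot 0}{26}\right) \left(\left(\frac{5}{4} + \frac{\frac{15}{8} + \frac{1}{8} \cdot 0}{26}\right) + 542\right) - -7686 = \left(\frac{5}{4} + \left(\frac{15}{8} + 0\right) \frac{1}{26}\right) \left(\left(\frac{5}{4} + \left(\frac{15}{8} + 0\right) \frac{1}{26}\right) + 542\right) + 7686 = \left(\frac{5}{4} + \frac{15}{8} \cdot \frac{1}{26}\right) \left(\left(\frac{5}{4} + \frac{15}{8} \cdot \frac{1}{26}\right) + 542\right) + 7686 = \left(\frac{5}{4} + \frac{15}{208}\right) \left(\left(\frac{5}{4} + \frac{15}{208}\right) + 542\right) + 7686 = \frac{275 \left(\frac{275}{208} + 542\right)}{208} + 7686 = \frac{275}{208} \cdot \frac{113011}{208} + 7686 = \frac{31078025}{43264} + 7686 = \frac{363605129}{43264}$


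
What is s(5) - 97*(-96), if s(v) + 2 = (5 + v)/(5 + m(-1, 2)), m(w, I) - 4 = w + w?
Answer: 65180/7 ≈ 9311.4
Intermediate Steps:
m(w, I) = 4 + 2*w (m(w, I) = 4 + (w + w) = 4 + 2*w)
s(v) = -9/7 + v/7 (s(v) = -2 + (5 + v)/(5 + (4 + 2*(-1))) = -2 + (5 + v)/(5 + (4 - 2)) = -2 + (5 + v)/(5 + 2) = -2 + (5 + v)/7 = -2 + (5 + v)*(1/7) = -2 + (5/7 + v/7) = -9/7 + v/7)
s(5) - 97*(-96) = (-9/7 + (1/7)*5) - 97*(-96) = (-9/7 + 5/7) + 9312 = -4/7 + 9312 = 65180/7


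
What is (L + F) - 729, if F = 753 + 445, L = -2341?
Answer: -1872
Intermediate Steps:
F = 1198
(L + F) - 729 = (-2341 + 1198) - 729 = -1143 - 729 = -1872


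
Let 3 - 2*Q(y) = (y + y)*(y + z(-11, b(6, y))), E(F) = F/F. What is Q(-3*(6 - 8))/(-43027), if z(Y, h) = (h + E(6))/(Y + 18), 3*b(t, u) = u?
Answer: 519/602378 ≈ 0.00086159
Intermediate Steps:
E(F) = 1
b(t, u) = u/3
z(Y, h) = (1 + h)/(18 + Y) (z(Y, h) = (h + 1)/(Y + 18) = (1 + h)/(18 + Y))
Q(y) = 3/2 - y*(⅐ + 22*y/21) (Q(y) = 3/2 - (y + y)*(y + (1 + y/3)/(18 - 11))/2 = 3/2 - 2*y*(y + (1 + y/3)/7)/2 = 3/2 - 2*y*(y + (⅐ + y/21))/2 = 3/2 - 2*y*(⅐ + 22*y/21)/2 = 3/2 - y*(⅐ + 22*y/21))
Q(-3*(6 - 8))/(-43027) = (3/2 - 22*9*(6 - 8)²/21 - (-3)*(6 - 8)/7)/(-43027) = (3/2 - 22*(-3*(-2))²/21 - (-3)*(-2)/7)*(-1/43027) = (3/2 - 22/21*6² - ⅐*6)*(-1/43027) = (3/2 - 22/21*36 - 6/7)*(-1/43027) = (3/2 - 264/7 - 6/7)*(-1/43027) = -519/14*(-1/43027) = 519/602378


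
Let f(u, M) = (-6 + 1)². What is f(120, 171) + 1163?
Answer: 1188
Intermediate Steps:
f(u, M) = 25 (f(u, M) = (-5)² = 25)
f(120, 171) + 1163 = 25 + 1163 = 1188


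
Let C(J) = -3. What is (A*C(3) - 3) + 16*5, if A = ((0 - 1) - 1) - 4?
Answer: 95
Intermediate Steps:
A = -6 (A = (-1 - 1) - 4 = -2 - 4 = -6)
(A*C(3) - 3) + 16*5 = (-6*(-3) - 3) + 16*5 = (18 - 3) + 80 = 15 + 80 = 95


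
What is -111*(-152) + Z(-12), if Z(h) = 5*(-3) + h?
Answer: 16845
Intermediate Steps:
Z(h) = -15 + h
-111*(-152) + Z(-12) = -111*(-152) + (-15 - 12) = 16872 - 27 = 16845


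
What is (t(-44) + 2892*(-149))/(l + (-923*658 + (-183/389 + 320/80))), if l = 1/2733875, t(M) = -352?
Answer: 229317626371250/322941107228743 ≈ 0.71009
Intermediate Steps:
l = 1/2733875 ≈ 3.6578e-7
(t(-44) + 2892*(-149))/(l + (-923*658 + (-183/389 + 320/80))) = (-352 + 2892*(-149))/(1/2733875 + (-923*658 + (-183/389 + 320/80))) = (-352 - 430908)/(1/2733875 + (-607334 + (-183*1/389 + 320*(1/80)))) = -431260/(1/2733875 + (-607334 + (-183/389 + 4))) = -431260/(1/2733875 + (-607334 + 1373/389)) = -431260/(1/2733875 - 236251553/389) = -431260/(-645882214457486/1063477375) = -431260*(-1063477375/645882214457486) = 229317626371250/322941107228743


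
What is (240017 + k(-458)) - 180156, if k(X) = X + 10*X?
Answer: 54823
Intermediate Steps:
k(X) = 11*X
(240017 + k(-458)) - 180156 = (240017 + 11*(-458)) - 180156 = (240017 - 5038) - 180156 = 234979 - 180156 = 54823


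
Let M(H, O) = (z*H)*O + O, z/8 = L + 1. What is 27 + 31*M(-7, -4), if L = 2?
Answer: 20735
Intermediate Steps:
z = 24 (z = 8*(2 + 1) = 8*3 = 24)
M(H, O) = O + 24*H*O (M(H, O) = (24*H)*O + O = 24*H*O + O = O + 24*H*O)
27 + 31*M(-7, -4) = 27 + 31*(-4*(1 + 24*(-7))) = 27 + 31*(-4*(1 - 168)) = 27 + 31*(-4*(-167)) = 27 + 31*668 = 27 + 20708 = 20735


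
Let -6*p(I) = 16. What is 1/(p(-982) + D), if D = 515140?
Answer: 3/1545412 ≈ 1.9412e-6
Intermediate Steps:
p(I) = -8/3 (p(I) = -1/6*16 = -8/3)
1/(p(-982) + D) = 1/(-8/3 + 515140) = 1/(1545412/3) = 3/1545412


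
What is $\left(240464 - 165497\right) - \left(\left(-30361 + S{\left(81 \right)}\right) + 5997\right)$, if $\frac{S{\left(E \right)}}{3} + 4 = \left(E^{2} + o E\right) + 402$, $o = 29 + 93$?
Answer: $48808$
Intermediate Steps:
$o = 122$
$S{\left(E \right)} = 1194 + 3 E^{2} + 366 E$ ($S{\left(E \right)} = -12 + 3 \left(\left(E^{2} + 122 E\right) + 402\right) = -12 + 3 \left(402 + E^{2} + 122 E\right) = -12 + \left(1206 + 3 E^{2} + 366 E\right) = 1194 + 3 E^{2} + 366 E$)
$\left(240464 - 165497\right) - \left(\left(-30361 + S{\left(81 \right)}\right) + 5997\right) = \left(240464 - 165497\right) - \left(\left(-30361 + \left(1194 + 3 \cdot 81^{2} + 366 \cdot 81\right)\right) + 5997\right) = 74967 - \left(\left(-30361 + \left(1194 + 3 \cdot 6561 + 29646\right)\right) + 5997\right) = 74967 - \left(\left(-30361 + \left(1194 + 19683 + 29646\right)\right) + 5997\right) = 74967 - \left(\left(-30361 + 50523\right) + 5997\right) = 74967 - \left(20162 + 5997\right) = 74967 - 26159 = 48808$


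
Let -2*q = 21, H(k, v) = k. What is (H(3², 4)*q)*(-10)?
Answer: 945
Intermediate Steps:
q = -21/2 (q = -½*21 = -21/2 ≈ -10.500)
(H(3², 4)*q)*(-10) = (3²*(-21/2))*(-10) = (9*(-21/2))*(-10) = -189/2*(-10) = 945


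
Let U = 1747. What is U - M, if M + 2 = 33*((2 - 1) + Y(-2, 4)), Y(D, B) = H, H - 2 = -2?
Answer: 1716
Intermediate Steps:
H = 0 (H = 2 - 2 = 0)
Y(D, B) = 0
M = 31 (M = -2 + 33*((2 - 1) + 0) = -2 + 33*(1 + 0) = -2 + 33*1 = -2 + 33 = 31)
U - M = 1747 - 1*31 = 1747 - 31 = 1716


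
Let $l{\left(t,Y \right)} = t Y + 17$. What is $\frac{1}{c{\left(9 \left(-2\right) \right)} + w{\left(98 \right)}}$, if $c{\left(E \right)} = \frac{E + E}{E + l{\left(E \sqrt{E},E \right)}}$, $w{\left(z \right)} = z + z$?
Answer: $\frac{i + 972 \sqrt{2}}{8 \left(29 i + 23814 \sqrt{2}\right)} \approx 0.005102 - 6.8172 \cdot 10^{-7} i$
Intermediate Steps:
$w{\left(z \right)} = 2 z$
$l{\left(t,Y \right)} = 17 + Y t$ ($l{\left(t,Y \right)} = Y t + 17 = 17 + Y t$)
$c{\left(E \right)} = \frac{2 E}{17 + E + E^{\frac{5}{2}}}$ ($c{\left(E \right)} = \frac{E + E}{E + \left(17 + E E \sqrt{E}\right)} = \frac{2 E}{E + \left(17 + E E^{\frac{3}{2}}\right)} = \frac{2 E}{E + \left(17 + E^{\frac{5}{2}}\right)} = \frac{2 E}{17 + E + E^{\frac{5}{2}}}$)
$\frac{1}{c{\left(9 \left(-2\right) \right)} + w{\left(98 \right)}} = \frac{1}{\frac{2 \cdot 9 \left(-2\right)}{17 + 9 \left(-2\right) + \left(9 \left(-2\right)\right)^{\frac{5}{2}}} + 2 \cdot 98} = \frac{1}{2 \left(-18\right) \frac{1}{17 - 18 + \left(-18\right)^{\frac{5}{2}}} + 196} = \frac{1}{2 \left(-18\right) \frac{1}{17 - 18 + 972 i \sqrt{2}} + 196} = \frac{1}{2 \left(-18\right) \frac{1}{-1 + 972 i \sqrt{2}} + 196} = \frac{1}{- \frac{36}{-1 + 972 i \sqrt{2}} + 196} = \frac{1}{196 - \frac{36}{-1 + 972 i \sqrt{2}}}$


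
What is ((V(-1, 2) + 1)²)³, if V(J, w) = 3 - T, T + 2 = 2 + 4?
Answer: 0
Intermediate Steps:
T = 4 (T = -2 + (2 + 4) = -2 + 6 = 4)
V(J, w) = -1 (V(J, w) = 3 - 1*4 = 3 - 4 = -1)
((V(-1, 2) + 1)²)³ = ((-1 + 1)²)³ = (0²)³ = 0³ = 0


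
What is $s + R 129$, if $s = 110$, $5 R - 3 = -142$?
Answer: $- \frac{17381}{5} \approx -3476.2$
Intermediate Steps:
$R = - \frac{139}{5}$ ($R = \frac{3}{5} + \frac{1}{5} \left(-142\right) = \frac{3}{5} - \frac{142}{5} = - \frac{139}{5} \approx -27.8$)
$s + R 129 = 110 - \frac{17931}{5} = - \frac{17381}{5}$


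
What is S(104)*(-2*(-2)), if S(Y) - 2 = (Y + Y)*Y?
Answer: 86536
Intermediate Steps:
S(Y) = 2 + 2*Y² (S(Y) = 2 + (Y + Y)*Y = 2 + (2*Y)*Y = 2 + 2*Y²)
S(104)*(-2*(-2)) = (2 + 2*104²)*(-2*(-2)) = (2 + 2*10816)*4 = (2 + 21632)*4 = 21634*4 = 86536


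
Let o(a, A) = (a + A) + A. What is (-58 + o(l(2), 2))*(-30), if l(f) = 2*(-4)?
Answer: 1860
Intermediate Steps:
l(f) = -8
o(a, A) = a + 2*A (o(a, A) = (A + a) + A = a + 2*A)
(-58 + o(l(2), 2))*(-30) = (-58 + (-8 + 2*2))*(-30) = (-58 + (-8 + 4))*(-30) = (-58 - 4)*(-30) = -62*(-30) = 1860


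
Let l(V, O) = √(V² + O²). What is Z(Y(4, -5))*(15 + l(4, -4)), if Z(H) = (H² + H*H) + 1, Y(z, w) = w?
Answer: 765 + 204*√2 ≈ 1053.5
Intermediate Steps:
l(V, O) = √(O² + V²)
Z(H) = 1 + 2*H² (Z(H) = (H² + H²) + 1 = 2*H² + 1 = 1 + 2*H²)
Z(Y(4, -5))*(15 + l(4, -4)) = (1 + 2*(-5)²)*(15 + √((-4)² + 4²)) = (1 + 2*25)*(15 + √(16 + 16)) = (1 + 50)*(15 + √32) = 51*(15 + 4*√2) = 765 + 204*√2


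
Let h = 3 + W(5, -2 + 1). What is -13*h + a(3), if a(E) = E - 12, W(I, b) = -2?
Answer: -22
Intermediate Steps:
h = 1 (h = 3 - 2 = 1)
a(E) = -12 + E
-13*h + a(3) = -13*1 + (-12 + 3) = -13 - 9 = -22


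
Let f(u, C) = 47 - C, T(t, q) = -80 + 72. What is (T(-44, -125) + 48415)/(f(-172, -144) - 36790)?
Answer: -48407/36599 ≈ -1.3226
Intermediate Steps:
T(t, q) = -8
(T(-44, -125) + 48415)/(f(-172, -144) - 36790) = (-8 + 48415)/((47 - 1*(-144)) - 36790) = 48407/((47 + 144) - 36790) = 48407/(191 - 36790) = 48407/(-36599) = 48407*(-1/36599) = -48407/36599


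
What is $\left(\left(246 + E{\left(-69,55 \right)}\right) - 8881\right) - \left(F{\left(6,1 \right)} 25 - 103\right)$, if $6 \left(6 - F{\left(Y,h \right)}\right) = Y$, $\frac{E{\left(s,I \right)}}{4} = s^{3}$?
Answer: $-1322693$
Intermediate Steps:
$E{\left(s,I \right)} = 4 s^{3}$
$F{\left(Y,h \right)} = 6 - \frac{Y}{6}$
$\left(\left(246 + E{\left(-69,55 \right)}\right) - 8881\right) - \left(F{\left(6,1 \right)} 25 - 103\right) = \left(\left(246 + 4 \left(-69\right)^{3}\right) - 8881\right) - \left(\left(6 - 1\right) 25 - 103\right) = \left(\left(246 + 4 \left(-328509\right)\right) - 8881\right) - \left(\left(6 - 1\right) 25 - 103\right) = \left(\left(246 - 1314036\right) - 8881\right) - \left(5 \cdot 25 - 103\right) = \left(-1313790 - 8881\right) - \left(125 - 103\right) = -1322671 - 22 = -1322693$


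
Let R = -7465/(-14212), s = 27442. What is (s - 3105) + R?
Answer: 345884909/14212 ≈ 24338.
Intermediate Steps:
R = 7465/14212 (R = -7465*(-1/14212) = 7465/14212 ≈ 0.52526)
(s - 3105) + R = (27442 - 3105) + 7465/14212 = 24337 + 7465/14212 = 345884909/14212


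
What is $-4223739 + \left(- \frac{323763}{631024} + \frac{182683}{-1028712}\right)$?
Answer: $- \frac{342725833240013585}{81142745136} \approx -4.2237 \cdot 10^{6}$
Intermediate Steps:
$-4223739 + \left(- \frac{323763}{631024} + \frac{182683}{-1028712}\right) = -4223739 + \left(\left(-323763\right) \frac{1}{631024} + 182683 \left(- \frac{1}{1028712}\right)\right) = -4223739 - \frac{56042030081}{81142745136} = - \frac{342725833240013585}{81142745136}$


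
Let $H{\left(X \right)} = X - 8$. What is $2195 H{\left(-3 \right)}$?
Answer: $-24145$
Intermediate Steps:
$H{\left(X \right)} = -8 + X$ ($H{\left(X \right)} = X - 8 = -8 + X$)
$2195 H{\left(-3 \right)} = 2195 \left(-8 - 3\right) = 2195 \left(-11\right) = -24145$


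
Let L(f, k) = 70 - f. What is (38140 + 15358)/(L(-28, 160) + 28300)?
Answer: 26749/14199 ≈ 1.8839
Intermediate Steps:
(38140 + 15358)/(L(-28, 160) + 28300) = (38140 + 15358)/((70 - 1*(-28)) + 28300) = 53498/((70 + 28) + 28300) = 53498/(98 + 28300) = 53498/28398 = 53498*(1/28398) = 26749/14199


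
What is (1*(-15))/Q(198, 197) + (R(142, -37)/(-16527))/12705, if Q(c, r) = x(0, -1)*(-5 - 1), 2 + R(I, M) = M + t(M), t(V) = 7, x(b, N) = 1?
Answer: 1049877739/419951070 ≈ 2.5000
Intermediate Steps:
R(I, M) = 5 + M (R(I, M) = -2 + (M + 7) = -2 + (7 + M) = 5 + M)
Q(c, r) = -6 (Q(c, r) = 1*(-5 - 1) = 1*(-6) = -6)
(1*(-15))/Q(198, 197) + (R(142, -37)/(-16527))/12705 = (1*(-15))/(-6) + ((5 - 37)/(-16527))/12705 = -15*(-⅙) - 32*(-1/16527)*(1/12705) = 5/2 + (32/16527)*(1/12705) = 5/2 + 32/209975535 = 1049877739/419951070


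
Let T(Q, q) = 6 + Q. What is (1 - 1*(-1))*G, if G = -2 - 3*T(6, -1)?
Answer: -76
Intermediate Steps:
G = -38 (G = -2 - 3*(6 + 6) = -2 - 3*12 = -2 - 36 = -38)
(1 - 1*(-1))*G = (1 - 1*(-1))*(-38) = (1 + 1)*(-38) = 2*(-38) = -76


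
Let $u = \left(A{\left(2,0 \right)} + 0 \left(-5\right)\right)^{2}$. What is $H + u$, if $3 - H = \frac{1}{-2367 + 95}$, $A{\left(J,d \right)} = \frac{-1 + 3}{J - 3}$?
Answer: $\frac{15905}{2272} \approx 7.0004$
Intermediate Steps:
$A{\left(J,d \right)} = \frac{2}{-3 + J}$
$H = \frac{6817}{2272}$ ($H = 3 - \frac{1}{-2367 + 95} = 3 - \frac{1}{-2272} = 3 - - \frac{1}{2272} = 3 + \frac{1}{2272} = \frac{6817}{2272} \approx 3.0004$)
$u = 4$ ($u = \left(\frac{2}{-3 + 2} + 0 \left(-5\right)\right)^{2} = \left(\frac{2}{-1} + 0\right)^{2} = \left(2 \left(-1\right) + 0\right)^{2} = \left(-2 + 0\right)^{2} = \left(-2\right)^{2} = 4$)
$H + u = \frac{6817}{2272} + 4 = \frac{15905}{2272}$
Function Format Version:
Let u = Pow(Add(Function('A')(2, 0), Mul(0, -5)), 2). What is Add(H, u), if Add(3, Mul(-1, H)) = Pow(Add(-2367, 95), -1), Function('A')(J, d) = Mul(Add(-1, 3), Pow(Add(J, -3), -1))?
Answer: Rational(15905, 2272) ≈ 7.0004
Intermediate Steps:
Function('A')(J, d) = Mul(2, Pow(Add(-3, J), -1))
H = Rational(6817, 2272) (H = Add(3, Mul(-1, Pow(Add(-2367, 95), -1))) = Add(3, Mul(-1, Pow(-2272, -1))) = Add(3, Mul(-1, Rational(-1, 2272))) = Add(3, Rational(1, 2272)) = Rational(6817, 2272) ≈ 3.0004)
u = 4 (u = Pow(Add(Mul(2, Pow(Add(-3, 2), -1)), Mul(0, -5)), 2) = Pow(Add(Mul(2, Pow(-1, -1)), 0), 2) = Pow(Add(Mul(2, -1), 0), 2) = Pow(Add(-2, 0), 2) = Pow(-2, 2) = 4)
Add(H, u) = Add(Rational(6817, 2272), 4) = Rational(15905, 2272)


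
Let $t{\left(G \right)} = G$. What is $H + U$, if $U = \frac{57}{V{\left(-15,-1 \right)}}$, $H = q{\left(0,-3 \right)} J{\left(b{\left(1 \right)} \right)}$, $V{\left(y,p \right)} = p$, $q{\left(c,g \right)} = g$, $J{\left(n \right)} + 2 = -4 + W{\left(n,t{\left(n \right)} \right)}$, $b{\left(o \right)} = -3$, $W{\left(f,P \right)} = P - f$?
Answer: $-39$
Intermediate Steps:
$J{\left(n \right)} = -6$ ($J{\left(n \right)} = -2 + \left(-4 + \left(n - n\right)\right) = -2 + \left(-4 + 0\right) = -2 - 4 = -6$)
$H = 18$ ($H = \left(-3\right) \left(-6\right) = 18$)
$U = -57$ ($U = \frac{57}{-1} = 57 \left(-1\right) = -57$)
$H + U = 18 - 57 = -39$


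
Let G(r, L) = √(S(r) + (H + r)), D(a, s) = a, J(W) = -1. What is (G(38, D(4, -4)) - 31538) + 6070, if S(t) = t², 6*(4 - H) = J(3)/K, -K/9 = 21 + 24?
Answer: -25468 + √108329370/270 ≈ -25429.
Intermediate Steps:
K = -405 (K = -9*(21 + 24) = -9*45 = -405)
H = 9719/2430 (H = 4 - (-1)/(6*(-405)) = 4 - (-1)*(-1)/(6*405) = 4 - ⅙*1/405 = 4 - 1/2430 = 9719/2430 ≈ 3.9996)
G(r, L) = √(9719/2430 + r + r²) (G(r, L) = √(r² + (9719/2430 + r)) = √(9719/2430 + r + r²))
(G(38, D(4, -4)) - 31538) + 6070 = (√(291570 + 72900*38 + 72900*38²)/270 - 31538) + 6070 = (√(291570 + 2770200 + 72900*1444)/270 - 31538) + 6070 = (√(291570 + 2770200 + 105267600)/270 - 31538) + 6070 = (√108329370/270 - 31538) + 6070 = (-31538 + √108329370/270) + 6070 = -25468 + √108329370/270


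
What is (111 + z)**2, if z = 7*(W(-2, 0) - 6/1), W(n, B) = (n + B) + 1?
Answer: 3844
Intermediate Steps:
W(n, B) = 1 + B + n (W(n, B) = (B + n) + 1 = 1 + B + n)
z = -49 (z = 7*((1 + 0 - 2) - 6/1) = 7*(-1 - 6*1) = 7*(-1 - 6) = 7*(-7) = -49)
(111 + z)**2 = (111 - 49)**2 = 62**2 = 3844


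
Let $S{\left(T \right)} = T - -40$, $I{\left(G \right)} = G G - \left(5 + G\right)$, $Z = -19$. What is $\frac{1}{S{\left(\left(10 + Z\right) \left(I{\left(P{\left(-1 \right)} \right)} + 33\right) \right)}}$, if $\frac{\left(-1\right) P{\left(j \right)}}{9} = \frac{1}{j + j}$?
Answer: $- \frac{4}{1415} \approx -0.0028269$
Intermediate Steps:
$P{\left(j \right)} = - \frac{9}{2 j}$ ($P{\left(j \right)} = - \frac{9}{j + j} = - \frac{9}{2 j}$)
$I{\left(G \right)} = -5 + G^{2} - G$ ($I{\left(G \right)} = G^{2} - \left(5 + G\right) = -5 + G^{2} - G$)
$S{\left(T \right)} = 40 + T$ ($S{\left(T \right)} = T + 40 = 40 + T$)
$\frac{1}{S{\left(\left(10 + Z\right) \left(I{\left(P{\left(-1 \right)} \right)} + 33\right) \right)}} = \frac{1}{40 + \left(10 - 19\right) \left(\left(-5 + \left(- \frac{9}{2 \left(-1\right)}\right)^{2} - - \frac{9}{2 \left(-1\right)}\right) + 33\right)} = \frac{1}{40 - 9 \left(\left(-5 + \left(\left(- \frac{9}{2}\right) \left(-1\right)\right)^{2} - \left(- \frac{9}{2}\right) \left(-1\right)\right) + 33\right)} = \frac{1}{40 - 9 \left(\left(-5 + \left(\frac{9}{2}\right)^{2} - \frac{9}{2}\right) + 33\right)} = \frac{1}{40 - 9 \left(\left(-5 + \frac{81}{4} - \frac{9}{2}\right) + 33\right)} = \frac{1}{40 - 9 \left(\frac{43}{4} + 33\right)} = \frac{1}{40 - \frac{1575}{4}} = \frac{1}{- \frac{1415}{4}} = - \frac{4}{1415}$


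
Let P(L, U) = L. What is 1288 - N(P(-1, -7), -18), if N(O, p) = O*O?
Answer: 1287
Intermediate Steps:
N(O, p) = O**2
1288 - N(P(-1, -7), -18) = 1288 - 1*(-1)**2 = 1288 - 1*1 = 1288 - 1 = 1287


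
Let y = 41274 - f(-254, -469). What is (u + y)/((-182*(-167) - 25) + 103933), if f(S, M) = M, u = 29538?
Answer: 10183/19186 ≈ 0.53075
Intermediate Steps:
y = 41743 (y = 41274 - 1*(-469) = 41274 + 469 = 41743)
(u + y)/((-182*(-167) - 25) + 103933) = (29538 + 41743)/((-182*(-167) - 25) + 103933) = 71281/((30394 - 25) + 103933) = 71281/(30369 + 103933) = 71281/134302 = 71281*(1/134302) = 10183/19186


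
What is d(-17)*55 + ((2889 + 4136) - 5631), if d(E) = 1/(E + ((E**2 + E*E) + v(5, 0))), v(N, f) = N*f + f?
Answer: 71099/51 ≈ 1394.1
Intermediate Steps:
v(N, f) = f + N*f
d(E) = 1/(E + 2*E**2) (d(E) = 1/(E + ((E**2 + E*E) + 0*(1 + 5))) = 1/(E + ((E**2 + E**2) + 0*6)) = 1/(E + (2*E**2 + 0)) = 1/(E + 2*E**2))
d(-17)*55 + ((2889 + 4136) - 5631) = (1/((-17)*(1 + 2*(-17))))*55 + ((2889 + 4136) - 5631) = -1/(17*(1 - 34))*55 + (7025 - 5631) = -1/17/(-33)*55 + 1394 = -1/17*(-1/33)*55 + 1394 = (1/561)*55 + 1394 = 5/51 + 1394 = 71099/51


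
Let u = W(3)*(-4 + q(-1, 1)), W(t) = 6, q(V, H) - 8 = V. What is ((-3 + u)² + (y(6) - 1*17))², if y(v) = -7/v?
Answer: 1540081/36 ≈ 42780.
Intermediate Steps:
q(V, H) = 8 + V
u = 18 (u = 6*(-4 + (8 - 1)) = 6*(-4 + 7) = 6*3 = 18)
((-3 + u)² + (y(6) - 1*17))² = ((-3 + 18)² + (-7/6 - 1*17))² = (15² + (-7*⅙ - 17))² = (225 + (-7/6 - 17))² = (225 - 109/6)² = (1241/6)² = 1540081/36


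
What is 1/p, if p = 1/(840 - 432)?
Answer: 408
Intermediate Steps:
p = 1/408 ≈ 0.0024510
1/p = 1/(1/408) = 408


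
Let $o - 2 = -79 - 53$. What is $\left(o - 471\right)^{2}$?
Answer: $361201$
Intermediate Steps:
$o = -130$ ($o = 2 - 132 = -130$)
$\left(o - 471\right)^{2} = \left(-130 - 471\right)^{2} = \left(-601\right)^{2} = 361201$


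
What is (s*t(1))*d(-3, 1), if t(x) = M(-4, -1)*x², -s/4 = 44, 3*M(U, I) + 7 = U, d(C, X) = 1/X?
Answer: 1936/3 ≈ 645.33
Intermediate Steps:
M(U, I) = -7/3 + U/3
s = -176 (s = -4*44 = -176)
t(x) = -11*x²/3 (t(x) = (-7/3 + (⅓)*(-4))*x² = (-7/3 - 4/3)*x² = -11*x²/3)
(s*t(1))*d(-3, 1) = -(-1936)*1²/3/1 = -(-1936)/3*1 = -176*(-11/3)*1 = (1936/3)*1 = 1936/3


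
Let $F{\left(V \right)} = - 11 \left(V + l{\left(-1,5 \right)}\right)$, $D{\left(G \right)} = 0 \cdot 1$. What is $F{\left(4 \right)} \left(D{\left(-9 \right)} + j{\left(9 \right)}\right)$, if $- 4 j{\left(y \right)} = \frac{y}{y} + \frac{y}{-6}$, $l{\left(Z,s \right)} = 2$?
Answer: $- \frac{33}{4} \approx -8.25$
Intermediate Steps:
$j{\left(y \right)} = - \frac{1}{4} + \frac{y}{24}$ ($j{\left(y \right)} = - \frac{\frac{y}{y} + \frac{y}{-6}}{4} = - \frac{1 + y \left(- \frac{1}{6}\right)}{4} = - \frac{1 - \frac{y}{6}}{4} = - \frac{1}{4} + \frac{y}{24}$)
$D{\left(G \right)} = 0$
$F{\left(V \right)} = -22 - 11 V$ ($F{\left(V \right)} = - 11 \left(V + 2\right) = - 11 \left(2 + V\right) = -22 - 11 V$)
$F{\left(4 \right)} \left(D{\left(-9 \right)} + j{\left(9 \right)}\right) = \left(-22 - 44\right) \left(0 + \left(- \frac{1}{4} + \frac{1}{24} \cdot 9\right)\right) = \left(-22 - 44\right) \left(0 + \left(- \frac{1}{4} + \frac{3}{8}\right)\right) = - 66 \left(0 + \frac{1}{8}\right) = \left(-66\right) \frac{1}{8} = - \frac{33}{4}$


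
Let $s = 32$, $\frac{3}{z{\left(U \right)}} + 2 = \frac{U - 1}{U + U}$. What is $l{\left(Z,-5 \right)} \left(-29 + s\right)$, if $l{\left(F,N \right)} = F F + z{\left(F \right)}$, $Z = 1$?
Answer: $- \frac{3}{2} \approx -1.5$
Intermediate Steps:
$z{\left(U \right)} = \frac{3}{-2 + \frac{-1 + U}{2 U}}$ ($z{\left(U \right)} = \frac{3}{-2 + \frac{U - 1}{U + U}} = \frac{3}{-2 + \frac{-1 + U}{2 U}}$)
$l{\left(F,N \right)} = F^{2} - \frac{6 F}{1 + 3 F}$ ($l{\left(F,N \right)} = F F - \frac{6 F}{1 + 3 F} = F^{2} - \frac{6 F}{1 + 3 F}$)
$l{\left(Z,-5 \right)} \left(-29 + s\right) = 1 \frac{1}{1 + 3 \cdot 1} \left(-6 + 1 \left(1 + 3 \cdot 1\right)\right) \left(-29 + 32\right) = 1 \frac{1}{1 + 3} \left(-6 + 1 \left(1 + 3\right)\right) 3 = 1 \cdot \frac{1}{4} \left(-6 + 1 \cdot 4\right) 3 = 1 \cdot \frac{1}{4} \left(-6 + 4\right) 3 = 1 \cdot \frac{1}{4} \left(-2\right) 3 = \left(- \frac{1}{2}\right) 3 = - \frac{3}{2}$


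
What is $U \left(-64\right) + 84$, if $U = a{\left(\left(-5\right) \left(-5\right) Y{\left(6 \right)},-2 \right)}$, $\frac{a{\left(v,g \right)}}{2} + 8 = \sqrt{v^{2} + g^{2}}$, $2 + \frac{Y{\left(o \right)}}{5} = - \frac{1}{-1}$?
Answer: $1108 - 128 \sqrt{15629} \approx -14894.0$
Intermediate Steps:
$Y{\left(o \right)} = -5$ ($Y{\left(o \right)} = -10 + 5 \left(- \frac{1}{-1}\right) = -10 + 5 \left(\left(-1\right) \left(-1\right)\right) = -10 + 5 \cdot 1 = -10 + 5 = -5$)
$a{\left(v,g \right)} = -16 + 2 \sqrt{g^{2} + v^{2}}$ ($a{\left(v,g \right)} = -16 + 2 \sqrt{v^{2} + g^{2}} = -16 + 2 \sqrt{g^{2} + v^{2}}$)
$U = -16 + 2 \sqrt{15629}$ ($U = -16 + 2 \sqrt{\left(-2\right)^{2} + \left(\left(-5\right) \left(-5\right) \left(-5\right)\right)^{2}} = -16 + 2 \sqrt{4 + \left(25 \left(-5\right)\right)^{2}} = -16 + 2 \sqrt{4 + \left(-125\right)^{2}} = -16 + 2 \sqrt{4 + 15625} = -16 + 2 \sqrt{15629} \approx 234.03$)
$U \left(-64\right) + 84 = \left(-16 + 2 \sqrt{15629}\right) \left(-64\right) + 84 = \left(1024 - 128 \sqrt{15629}\right) + 84 = 1108 - 128 \sqrt{15629}$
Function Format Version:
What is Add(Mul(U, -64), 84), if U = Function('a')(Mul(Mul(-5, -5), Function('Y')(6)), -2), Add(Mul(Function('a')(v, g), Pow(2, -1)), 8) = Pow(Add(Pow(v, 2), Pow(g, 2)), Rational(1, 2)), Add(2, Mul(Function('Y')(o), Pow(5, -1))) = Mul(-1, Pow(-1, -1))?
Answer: Add(1108, Mul(-128, Pow(15629, Rational(1, 2)))) ≈ -14894.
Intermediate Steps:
Function('Y')(o) = -5 (Function('Y')(o) = Add(-10, Mul(5, Mul(-1, Pow(-1, -1)))) = Add(-10, Mul(5, Mul(-1, -1))) = Add(-10, Mul(5, 1)) = Add(-10, 5) = -5)
Function('a')(v, g) = Add(-16, Mul(2, Pow(Add(Pow(g, 2), Pow(v, 2)), Rational(1, 2)))) (Function('a')(v, g) = Add(-16, Mul(2, Pow(Add(Pow(v, 2), Pow(g, 2)), Rational(1, 2)))) = Add(-16, Mul(2, Pow(Add(Pow(g, 2), Pow(v, 2)), Rational(1, 2)))))
U = Add(-16, Mul(2, Pow(15629, Rational(1, 2)))) (U = Add(-16, Mul(2, Pow(Add(Pow(-2, 2), Pow(Mul(Mul(-5, -5), -5), 2)), Rational(1, 2)))) = Add(-16, Mul(2, Pow(Add(4, Pow(Mul(25, -5), 2)), Rational(1, 2)))) = Add(-16, Mul(2, Pow(Add(4, Pow(-125, 2)), Rational(1, 2)))) = Add(-16, Mul(2, Pow(Add(4, 15625), Rational(1, 2)))) = Add(-16, Mul(2, Pow(15629, Rational(1, 2)))) ≈ 234.03)
Add(Mul(U, -64), 84) = Add(Mul(Add(-16, Mul(2, Pow(15629, Rational(1, 2)))), -64), 84) = Add(Add(1024, Mul(-128, Pow(15629, Rational(1, 2)))), 84) = Add(1108, Mul(-128, Pow(15629, Rational(1, 2))))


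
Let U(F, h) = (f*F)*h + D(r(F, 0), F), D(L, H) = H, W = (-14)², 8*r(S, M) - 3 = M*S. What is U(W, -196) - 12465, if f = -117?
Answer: 4482403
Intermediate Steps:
r(S, M) = 3/8 + M*S/8 (r(S, M) = 3/8 + (M*S)/8 = 3/8 + M*S/8)
W = 196
U(F, h) = F - 117*F*h (U(F, h) = (-117*F)*h + F = -117*F*h + F = F - 117*F*h)
U(W, -196) - 12465 = 196*(1 - 117*(-196)) - 12465 = 196*(1 + 22932) - 12465 = 196*22933 - 12465 = 4494868 - 12465 = 4482403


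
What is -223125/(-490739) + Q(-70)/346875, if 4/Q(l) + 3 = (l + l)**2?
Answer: 89219935662343/196229476528125 ≈ 0.45467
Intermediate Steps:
Q(l) = 4/(-3 + 4*l**2) (Q(l) = 4/(-3 + (l + l)**2) = 4/(-3 + (2*l)**2) = 4/(-3 + 4*l**2))
-223125/(-490739) + Q(-70)/346875 = -223125/(-490739) + (4/(-3 + 4*(-70)**2))/346875 = -223125*(-1/490739) + (4/(-3 + 4*4900))*(1/346875) = 13125/28867 + (4/(-3 + 19600))*(1/346875) = 13125/28867 + (4/19597)*(1/346875) = 13125/28867 + 4/6797709375 = 89219935662343/196229476528125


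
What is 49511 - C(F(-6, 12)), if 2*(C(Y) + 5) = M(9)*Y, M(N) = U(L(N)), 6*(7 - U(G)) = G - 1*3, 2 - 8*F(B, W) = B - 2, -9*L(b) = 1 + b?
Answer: 21388837/432 ≈ 49511.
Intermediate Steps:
L(b) = -1/9 - b/9 (L(b) = -(1 + b)/9 = -1/9 - b/9)
F(B, W) = 1/2 - B/8 (F(B, W) = 1/4 - (B - 2)/8 = 1/4 - (-2 + B)/8 = 1/4 + (1/4 - B/8) = 1/2 - B/8)
U(G) = 15/2 - G/6 (U(G) = 7 - (G - 1*3)/6 = 7 - (G - 3)/6 = 7 - (-3 + G)/6 = 7 + (1/2 - G/6) = 15/2 - G/6)
M(N) = 203/27 + N/54 (M(N) = 15/2 - (-1/9 - N/9)/6 = 15/2 + (1/54 + N/54) = 203/27 + N/54)
C(Y) = -5 + 415*Y/108 (C(Y) = -5 + ((203/27 + (1/54)*9)*Y)/2 = -5 + ((203/27 + 1/6)*Y)/2 = -5 + (415*Y/54)/2 = -5 + 415*Y/108)
49511 - C(F(-6, 12)) = 49511 - (-5 + 415*(1/2 - 1/8*(-6))/108) = 49511 - (-5 + 415*(1/2 + 3/4)/108) = 49511 - (-5 + (415/108)*(5/4)) = 49511 - (-5 + 2075/432) = 49511 - 1*(-85/432) = 49511 + 85/432 = 21388837/432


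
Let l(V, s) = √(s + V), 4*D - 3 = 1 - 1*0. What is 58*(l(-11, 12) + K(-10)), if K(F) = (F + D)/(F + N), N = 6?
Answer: 377/2 ≈ 188.50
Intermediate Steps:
D = 1 (D = ¾ + (1 - 1*0)/4 = ¾ + (1 + 0)/4 = ¾ + (¼)*1 = ¾ + ¼ = 1)
K(F) = (1 + F)/(6 + F) (K(F) = (F + 1)/(F + 6) = (1 + F)/(6 + F))
l(V, s) = √(V + s)
58*(l(-11, 12) + K(-10)) = 58*(√(-11 + 12) + (1 - 10)/(6 - 10)) = 58*(√1 - 9/(-4)) = 58*(1 - ¼*(-9)) = 58*(1 + 9/4) = 58*(13/4) = 377/2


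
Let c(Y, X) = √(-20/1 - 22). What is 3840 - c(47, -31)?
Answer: 3840 - I*√42 ≈ 3840.0 - 6.4807*I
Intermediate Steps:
c(Y, X) = I*√42 (c(Y, X) = √(-20*1 - 22) = √(-20 - 22) = √(-42) = I*√42)
3840 - c(47, -31) = 3840 - I*√42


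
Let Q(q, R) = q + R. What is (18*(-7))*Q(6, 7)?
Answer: -1638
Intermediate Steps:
Q(q, R) = R + q
(18*(-7))*Q(6, 7) = (18*(-7))*(7 + 6) = -126*13 = -1638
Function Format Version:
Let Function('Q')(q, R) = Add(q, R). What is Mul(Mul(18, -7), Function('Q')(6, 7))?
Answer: -1638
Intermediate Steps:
Function('Q')(q, R) = Add(R, q)
Mul(Mul(18, -7), Function('Q')(6, 7)) = Mul(Mul(18, -7), Add(7, 6)) = Mul(-126, 13) = -1638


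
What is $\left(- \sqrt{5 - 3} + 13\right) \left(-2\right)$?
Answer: $-26 + 2 \sqrt{2} \approx -23.172$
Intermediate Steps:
$\left(- \sqrt{5 - 3} + 13\right) \left(-2\right) = \left(- \sqrt{2} + 13\right) \left(-2\right) = \left(13 - \sqrt{2}\right) \left(-2\right) = -26 + 2 \sqrt{2}$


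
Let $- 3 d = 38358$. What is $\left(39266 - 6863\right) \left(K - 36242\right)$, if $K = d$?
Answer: $-1588654284$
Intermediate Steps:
$d = -12786$ ($d = \left(- \frac{1}{3}\right) 38358 = -12786$)
$K = -12786$
$\left(39266 - 6863\right) \left(K - 36242\right) = \left(39266 - 6863\right) \left(-12786 - 36242\right) = 32403 \left(-49028\right) = -1588654284$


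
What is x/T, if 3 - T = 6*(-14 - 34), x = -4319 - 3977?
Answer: -8296/291 ≈ -28.509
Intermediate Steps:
x = -8296
T = 291 (T = 3 - 6*(-14 - 34) = 3 - 6*(-48) = 3 - 1*(-288) = 3 + 288 = 291)
x/T = -8296/291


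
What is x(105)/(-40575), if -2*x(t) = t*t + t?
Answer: 371/2705 ≈ 0.13715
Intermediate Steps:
x(t) = -t/2 - t²/2 (x(t) = -(t*t + t)/2 = -(t² + t)/2 = -(t + t²)/2 = -t/2 - t²/2)
x(105)/(-40575) = -½*105*(1 + 105)/(-40575) = -½*105*106*(-1/40575) = -5565*(-1/40575) = 371/2705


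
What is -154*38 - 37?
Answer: -5889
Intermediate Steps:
-154*38 - 37 = -5852 - 37 = -5889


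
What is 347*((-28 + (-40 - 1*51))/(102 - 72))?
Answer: -41293/30 ≈ -1376.4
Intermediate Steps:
347*((-28 + (-40 - 1*51))/(102 - 72)) = 347*((-28 + (-40 - 51))/30) = 347*((-28 - 91)*(1/30)) = 347*(-119*1/30) = 347*(-119/30) = -41293/30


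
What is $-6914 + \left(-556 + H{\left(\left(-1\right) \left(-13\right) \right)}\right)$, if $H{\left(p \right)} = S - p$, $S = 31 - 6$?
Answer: $-7458$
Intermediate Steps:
$S = 25$ ($S = 31 - 6 = 25$)
$H{\left(p \right)} = 25 - p$
$-6914 + \left(-556 + H{\left(\left(-1\right) \left(-13\right) \right)}\right) = -6914 - \left(531 + 13\right) = -6914 + \left(-556 + \left(25 - 13\right)\right) = -6914 + \left(-556 + 12\right) = -6914 - 544 = -7458$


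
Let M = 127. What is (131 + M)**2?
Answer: 66564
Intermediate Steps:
(131 + M)**2 = (131 + 127)**2 = 258**2 = 66564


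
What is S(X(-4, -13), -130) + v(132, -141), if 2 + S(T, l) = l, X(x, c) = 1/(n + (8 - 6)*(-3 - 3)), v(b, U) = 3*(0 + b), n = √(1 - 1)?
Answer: 264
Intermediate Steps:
n = 0 (n = √0 = 0)
v(b, U) = 3*b
X(x, c) = -1/12 (X(x, c) = 1/(0 + (8 - 6)*(-3 - 3)) = 1/(0 + 2*(-6)) = 1/(0 - 12) = 1/(-12) = -1/12)
S(T, l) = -2 + l
S(X(-4, -13), -130) + v(132, -141) = (-2 - 130) + 3*132 = -132 + 396 = 264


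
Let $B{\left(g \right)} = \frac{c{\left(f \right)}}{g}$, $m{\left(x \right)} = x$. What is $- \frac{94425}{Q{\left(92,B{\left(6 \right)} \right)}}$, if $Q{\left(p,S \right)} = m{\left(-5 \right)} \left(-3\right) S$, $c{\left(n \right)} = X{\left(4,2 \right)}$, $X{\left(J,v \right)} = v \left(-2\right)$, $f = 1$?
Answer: $\frac{18885}{2} \approx 9442.5$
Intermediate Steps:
$X{\left(J,v \right)} = - 2 v$
$c{\left(n \right)} = -4$ ($c{\left(n \right)} = \left(-2\right) 2 = -4$)
$B{\left(g \right)} = - \frac{4}{g}$
$Q{\left(p,S \right)} = 15 S$ ($Q{\left(p,S \right)} = \left(-5\right) \left(-3\right) S = 15 S$)
$- \frac{94425}{Q{\left(92,B{\left(6 \right)} \right)}} = - \frac{94425}{15 \left(- \frac{4}{6}\right)} = - \frac{94425}{15 \left(\left(-4\right) \frac{1}{6}\right)} = - \frac{94425}{15 \left(- \frac{2}{3}\right)} = - \frac{94425}{-10} = \left(-94425\right) \left(- \frac{1}{10}\right) = \frac{18885}{2}$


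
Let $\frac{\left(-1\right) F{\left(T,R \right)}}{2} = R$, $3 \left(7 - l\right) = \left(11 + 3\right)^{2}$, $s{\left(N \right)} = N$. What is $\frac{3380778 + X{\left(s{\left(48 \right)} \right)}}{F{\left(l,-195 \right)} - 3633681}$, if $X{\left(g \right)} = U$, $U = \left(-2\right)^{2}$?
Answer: $- \frac{3380782}{3633291} \approx -0.9305$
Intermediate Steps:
$l = - \frac{175}{3}$ ($l = 7 - \frac{\left(11 + 3\right)^{2}}{3} = 7 - \frac{14^{2}}{3} = 7 - \frac{196}{3} = - \frac{175}{3} \approx -58.333$)
$F{\left(T,R \right)} = - 2 R$
$U = 4$
$X{\left(g \right)} = 4$
$\frac{3380778 + X{\left(s{\left(48 \right)} \right)}}{F{\left(l,-195 \right)} - 3633681} = \frac{3380778 + 4}{\left(-2\right) \left(-195\right) - 3633681} = \frac{3380782}{390 - 3633681} = \frac{3380782}{-3633291} = 3380782 \left(- \frac{1}{3633291}\right) = - \frac{3380782}{3633291}$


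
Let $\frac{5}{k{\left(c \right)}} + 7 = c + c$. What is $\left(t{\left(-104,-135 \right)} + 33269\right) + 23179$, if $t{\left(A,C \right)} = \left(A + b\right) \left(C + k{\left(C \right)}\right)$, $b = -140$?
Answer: $\frac{24761696}{277} \approx 89392.0$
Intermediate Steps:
$k{\left(c \right)} = \frac{5}{-7 + 2 c}$ ($k{\left(c \right)} = \frac{5}{-7 + \left(c + c\right)} = \frac{5}{-7 + 2 c}$)
$t{\left(A,C \right)} = \left(-140 + A\right) \left(C + \frac{5}{-7 + 2 C}\right)$ ($t{\left(A,C \right)} = \left(A - 140\right) \left(C + \frac{5}{-7 + 2 C}\right) = \left(-140 + A\right) \left(C + \frac{5}{-7 + 2 C}\right)$)
$\left(t{\left(-104,-135 \right)} + 33269\right) + 23179 = \left(\frac{-700 + 5 \left(-104\right) - 135 \left(-140 - 104\right) \left(-7 + 2 \left(-135\right)\right)}{-7 + 2 \left(-135\right)} + 33269\right) + 23179 = \left(\frac{-700 - 520 - - 32940 \left(-7 - 270\right)}{-7 - 270} + 33269\right) + 23179 = \left(\frac{-700 - 520 - \left(-32940\right) \left(-277\right)}{-277} + 33269\right) + 23179 = \left(- \frac{-700 - 520 - 9124380}{277} + 33269\right) + 23179 = \left(\left(- \frac{1}{277}\right) \left(-9125600\right) + 33269\right) + 23179 = \left(\frac{9125600}{277} + 33269\right) + 23179 = \frac{18341113}{277} + 23179 = \frac{24761696}{277}$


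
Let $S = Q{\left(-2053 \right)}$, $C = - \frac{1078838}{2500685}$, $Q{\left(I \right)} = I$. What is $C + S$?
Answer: $- \frac{5134985143}{2500685} \approx -2053.4$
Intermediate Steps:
$C = - \frac{1078838}{2500685}$ ($C = \left(-1078838\right) \frac{1}{2500685} = - \frac{1078838}{2500685} \approx -0.43142$)
$S = -2053$
$C + S = - \frac{1078838}{2500685} - 2053 = - \frac{5134985143}{2500685}$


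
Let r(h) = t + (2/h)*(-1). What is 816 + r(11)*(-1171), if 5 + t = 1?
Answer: 62842/11 ≈ 5712.9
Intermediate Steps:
t = -4 (t = -5 + 1 = -4)
r(h) = -4 - 2/h (r(h) = -4 + (2/h)*(-1) = -4 - 2/h)
816 + r(11)*(-1171) = 816 + (-4 - 2/11)*(-1171) = 816 - 46/11*(-1171) = 816 + 53866/11 = 62842/11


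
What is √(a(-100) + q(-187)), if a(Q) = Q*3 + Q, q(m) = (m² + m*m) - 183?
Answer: √69355 ≈ 263.35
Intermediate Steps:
q(m) = -183 + 2*m² (q(m) = (m² + m²) - 183 = 2*m² - 183 = -183 + 2*m²)
a(Q) = 4*Q (a(Q) = 3*Q + Q = 4*Q)
√(a(-100) + q(-187)) = √(4*(-100) + (-183 + 2*(-187)²)) = √(-400 + (-183 + 2*34969)) = √(-400 + (-183 + 69938)) = √(-400 + 69755) = √69355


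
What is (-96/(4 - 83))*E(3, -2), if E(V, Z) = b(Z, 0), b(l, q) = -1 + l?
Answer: -288/79 ≈ -3.6456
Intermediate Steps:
E(V, Z) = -1 + Z
(-96/(4 - 83))*E(3, -2) = (-96/(4 - 83))*(-1 - 2) = -96/(-79)*(-3) = -96*(-1/79)*(-3) = (96/79)*(-3) = -288/79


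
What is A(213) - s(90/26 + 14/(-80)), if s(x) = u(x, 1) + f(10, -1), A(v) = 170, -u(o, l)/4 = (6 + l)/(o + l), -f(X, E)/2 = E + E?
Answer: 384574/2229 ≈ 172.53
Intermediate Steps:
f(X, E) = -4*E (f(X, E) = -2*(E + E) = -4*E)
u(o, l) = -4*(6 + l)/(l + o) (u(o, l) = -4*(6 + l)/(o + l) = -4*(6 + l)/(l + o))
s(x) = 4 - 28/(1 + x) (s(x) = 4*(-6 - 1*1)/(1 + x) - 4*(-1) = 4*(-6 - 1)/(1 + x) + 4 = 4*(-7)/(1 + x) + 4 = -28/(1 + x) + 4 = 4 - 28/(1 + x))
A(213) - s(90/26 + 14/(-80)) = 170 - 4*(-6 + (90/26 + 14/(-80)))/(1 + (90/26 + 14/(-80))) = 170 - 4*(-6 + (90*(1/26) + 14*(-1/80)))/(1 + (90*(1/26) + 14*(-1/80))) = 170 - 4*(-6 + (45/13 - 7/40))/(1 + (45/13 - 7/40)) = 170 - 4*(-6 + 1709/520)/(1 + 1709/520) = 170 - 4*(-1411)/(2229/520*520) = 170 - 4*520*(-1411)/(2229*520) = 170 - 1*(-5644/2229) = 170 + 5644/2229 = 384574/2229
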